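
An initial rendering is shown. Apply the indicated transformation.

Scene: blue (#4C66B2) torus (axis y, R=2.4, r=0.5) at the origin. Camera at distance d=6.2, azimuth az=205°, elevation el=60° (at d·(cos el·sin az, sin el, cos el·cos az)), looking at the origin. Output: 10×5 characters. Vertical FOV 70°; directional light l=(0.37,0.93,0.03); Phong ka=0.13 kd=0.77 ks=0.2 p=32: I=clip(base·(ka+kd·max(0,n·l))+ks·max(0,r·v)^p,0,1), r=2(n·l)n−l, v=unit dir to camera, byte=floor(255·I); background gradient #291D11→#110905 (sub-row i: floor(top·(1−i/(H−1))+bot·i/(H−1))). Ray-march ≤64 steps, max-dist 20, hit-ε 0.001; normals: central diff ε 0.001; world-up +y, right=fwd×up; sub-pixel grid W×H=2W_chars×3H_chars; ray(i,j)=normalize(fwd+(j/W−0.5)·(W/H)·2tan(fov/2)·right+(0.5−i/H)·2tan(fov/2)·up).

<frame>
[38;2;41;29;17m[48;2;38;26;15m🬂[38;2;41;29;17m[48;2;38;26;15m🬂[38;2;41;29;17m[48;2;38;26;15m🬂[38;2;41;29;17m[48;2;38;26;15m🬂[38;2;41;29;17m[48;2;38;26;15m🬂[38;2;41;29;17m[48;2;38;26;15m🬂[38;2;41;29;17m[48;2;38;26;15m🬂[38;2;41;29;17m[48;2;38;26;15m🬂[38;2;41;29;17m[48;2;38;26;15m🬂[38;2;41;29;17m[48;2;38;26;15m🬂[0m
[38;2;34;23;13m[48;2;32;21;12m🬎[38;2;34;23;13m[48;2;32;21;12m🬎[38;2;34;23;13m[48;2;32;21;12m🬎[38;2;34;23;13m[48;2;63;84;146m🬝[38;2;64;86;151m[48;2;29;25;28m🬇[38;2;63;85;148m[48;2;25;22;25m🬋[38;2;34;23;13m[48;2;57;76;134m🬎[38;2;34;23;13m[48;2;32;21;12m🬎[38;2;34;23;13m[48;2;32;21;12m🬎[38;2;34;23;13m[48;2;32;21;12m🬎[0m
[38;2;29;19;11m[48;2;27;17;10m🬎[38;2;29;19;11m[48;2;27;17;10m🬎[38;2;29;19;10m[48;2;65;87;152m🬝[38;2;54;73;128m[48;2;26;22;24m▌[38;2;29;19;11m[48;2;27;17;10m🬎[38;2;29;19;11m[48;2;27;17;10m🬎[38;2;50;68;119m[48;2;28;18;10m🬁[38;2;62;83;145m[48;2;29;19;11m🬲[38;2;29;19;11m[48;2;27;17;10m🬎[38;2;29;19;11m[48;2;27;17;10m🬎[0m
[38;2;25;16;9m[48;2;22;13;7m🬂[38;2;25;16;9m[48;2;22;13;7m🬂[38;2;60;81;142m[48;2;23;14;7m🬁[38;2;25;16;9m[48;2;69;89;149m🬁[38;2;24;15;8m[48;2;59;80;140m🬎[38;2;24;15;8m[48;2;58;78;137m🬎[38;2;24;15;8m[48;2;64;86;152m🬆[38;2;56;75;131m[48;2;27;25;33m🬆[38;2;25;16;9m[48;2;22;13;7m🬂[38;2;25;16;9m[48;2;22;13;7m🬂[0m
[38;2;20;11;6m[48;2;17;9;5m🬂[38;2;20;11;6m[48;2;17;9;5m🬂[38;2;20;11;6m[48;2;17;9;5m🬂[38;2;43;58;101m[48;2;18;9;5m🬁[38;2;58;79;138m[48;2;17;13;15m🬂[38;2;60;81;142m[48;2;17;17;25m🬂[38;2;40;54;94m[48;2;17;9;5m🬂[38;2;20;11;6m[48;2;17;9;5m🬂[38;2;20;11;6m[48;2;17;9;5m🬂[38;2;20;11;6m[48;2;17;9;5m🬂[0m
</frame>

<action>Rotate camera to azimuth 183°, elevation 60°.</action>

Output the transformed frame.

<frame>
[38;2;41;29;17m[48;2;38;26;15m🬂[38;2;41;29;17m[48;2;38;26;15m🬂[38;2;41;29;17m[48;2;38;26;15m🬂[38;2;41;29;17m[48;2;38;26;15m🬂[38;2;41;29;17m[48;2;38;26;15m🬂[38;2;41;29;17m[48;2;38;26;15m🬂[38;2;41;29;17m[48;2;38;26;15m🬂[38;2;41;29;17m[48;2;38;26;15m🬂[38;2;41;29;17m[48;2;38;26;15m🬂[38;2;41;29;17m[48;2;38;26;15m🬂[0m
[38;2;34;23;13m[48;2;32;21;12m🬎[38;2;34;23;13m[48;2;32;21;12m🬎[38;2;34;23;13m[48;2;32;21;12m🬎[38;2;34;23;13m[48;2;61;82;144m🬝[38;2;30;27;32m[48;2;64;86;151m🬴[38;2;63;85;149m[48;2;27;25;30m🬋[38;2;34;23;13m[48;2;60;81;141m🬎[38;2;34;23;13m[48;2;32;21;12m🬎[38;2;34;23;13m[48;2;32;21;12m🬎[38;2;34;23;13m[48;2;32;21;12m🬎[0m
[38;2;29;19;11m[48;2;27;17;10m🬎[38;2;29;19;11m[48;2;27;17;10m🬎[38;2;29;19;10m[48;2;67;90;157m🬝[38;2;53;71;124m[48;2;26;22;25m▌[38;2;29;19;11m[48;2;27;17;10m🬎[38;2;29;19;11m[48;2;27;17;10m🬎[38;2;55;74;130m[48;2;28;18;10m🬁[38;2;61;82;144m[48;2;29;19;11m🬲[38;2;29;19;11m[48;2;27;17;10m🬎[38;2;29;19;11m[48;2;27;17;10m🬎[0m
[38;2;25;16;9m[48;2;22;13;7m🬂[38;2;25;16;9m[48;2;22;13;7m🬂[38;2;64;86;150m[48;2;23;14;7m🬁[38;2;37;41;62m[48;2;81;103;164m🬉[38;2;24;15;8m[48;2;56;75;131m🬎[38;2;24;15;8m[48;2;53;72;125m🬎[38;2;24;15;8m[48;2;63;85;149m🬆[38;2;51;69;121m[48;2;22;13;7m🬕[38;2;25;16;9m[48;2;22;13;7m🬂[38;2;25;16;9m[48;2;22;13;7m🬂[0m
[38;2;20;11;6m[48;2;17;9;5m🬂[38;2;20;11;6m[48;2;17;9;5m🬂[38;2;20;11;6m[48;2;17;9;5m🬂[38;2;49;66;116m[48;2;18;9;5m🬁[38;2;62;83;145m[48;2;19;16;19m🬂[38;2;62;84;146m[48;2;21;22;33m🬂[38;2;44;59;103m[48;2;17;9;5m🬂[38;2;20;11;6m[48;2;17;9;5m🬂[38;2;20;11;6m[48;2;17;9;5m🬂[38;2;20;11;6m[48;2;17;9;5m🬂[0m
</frame>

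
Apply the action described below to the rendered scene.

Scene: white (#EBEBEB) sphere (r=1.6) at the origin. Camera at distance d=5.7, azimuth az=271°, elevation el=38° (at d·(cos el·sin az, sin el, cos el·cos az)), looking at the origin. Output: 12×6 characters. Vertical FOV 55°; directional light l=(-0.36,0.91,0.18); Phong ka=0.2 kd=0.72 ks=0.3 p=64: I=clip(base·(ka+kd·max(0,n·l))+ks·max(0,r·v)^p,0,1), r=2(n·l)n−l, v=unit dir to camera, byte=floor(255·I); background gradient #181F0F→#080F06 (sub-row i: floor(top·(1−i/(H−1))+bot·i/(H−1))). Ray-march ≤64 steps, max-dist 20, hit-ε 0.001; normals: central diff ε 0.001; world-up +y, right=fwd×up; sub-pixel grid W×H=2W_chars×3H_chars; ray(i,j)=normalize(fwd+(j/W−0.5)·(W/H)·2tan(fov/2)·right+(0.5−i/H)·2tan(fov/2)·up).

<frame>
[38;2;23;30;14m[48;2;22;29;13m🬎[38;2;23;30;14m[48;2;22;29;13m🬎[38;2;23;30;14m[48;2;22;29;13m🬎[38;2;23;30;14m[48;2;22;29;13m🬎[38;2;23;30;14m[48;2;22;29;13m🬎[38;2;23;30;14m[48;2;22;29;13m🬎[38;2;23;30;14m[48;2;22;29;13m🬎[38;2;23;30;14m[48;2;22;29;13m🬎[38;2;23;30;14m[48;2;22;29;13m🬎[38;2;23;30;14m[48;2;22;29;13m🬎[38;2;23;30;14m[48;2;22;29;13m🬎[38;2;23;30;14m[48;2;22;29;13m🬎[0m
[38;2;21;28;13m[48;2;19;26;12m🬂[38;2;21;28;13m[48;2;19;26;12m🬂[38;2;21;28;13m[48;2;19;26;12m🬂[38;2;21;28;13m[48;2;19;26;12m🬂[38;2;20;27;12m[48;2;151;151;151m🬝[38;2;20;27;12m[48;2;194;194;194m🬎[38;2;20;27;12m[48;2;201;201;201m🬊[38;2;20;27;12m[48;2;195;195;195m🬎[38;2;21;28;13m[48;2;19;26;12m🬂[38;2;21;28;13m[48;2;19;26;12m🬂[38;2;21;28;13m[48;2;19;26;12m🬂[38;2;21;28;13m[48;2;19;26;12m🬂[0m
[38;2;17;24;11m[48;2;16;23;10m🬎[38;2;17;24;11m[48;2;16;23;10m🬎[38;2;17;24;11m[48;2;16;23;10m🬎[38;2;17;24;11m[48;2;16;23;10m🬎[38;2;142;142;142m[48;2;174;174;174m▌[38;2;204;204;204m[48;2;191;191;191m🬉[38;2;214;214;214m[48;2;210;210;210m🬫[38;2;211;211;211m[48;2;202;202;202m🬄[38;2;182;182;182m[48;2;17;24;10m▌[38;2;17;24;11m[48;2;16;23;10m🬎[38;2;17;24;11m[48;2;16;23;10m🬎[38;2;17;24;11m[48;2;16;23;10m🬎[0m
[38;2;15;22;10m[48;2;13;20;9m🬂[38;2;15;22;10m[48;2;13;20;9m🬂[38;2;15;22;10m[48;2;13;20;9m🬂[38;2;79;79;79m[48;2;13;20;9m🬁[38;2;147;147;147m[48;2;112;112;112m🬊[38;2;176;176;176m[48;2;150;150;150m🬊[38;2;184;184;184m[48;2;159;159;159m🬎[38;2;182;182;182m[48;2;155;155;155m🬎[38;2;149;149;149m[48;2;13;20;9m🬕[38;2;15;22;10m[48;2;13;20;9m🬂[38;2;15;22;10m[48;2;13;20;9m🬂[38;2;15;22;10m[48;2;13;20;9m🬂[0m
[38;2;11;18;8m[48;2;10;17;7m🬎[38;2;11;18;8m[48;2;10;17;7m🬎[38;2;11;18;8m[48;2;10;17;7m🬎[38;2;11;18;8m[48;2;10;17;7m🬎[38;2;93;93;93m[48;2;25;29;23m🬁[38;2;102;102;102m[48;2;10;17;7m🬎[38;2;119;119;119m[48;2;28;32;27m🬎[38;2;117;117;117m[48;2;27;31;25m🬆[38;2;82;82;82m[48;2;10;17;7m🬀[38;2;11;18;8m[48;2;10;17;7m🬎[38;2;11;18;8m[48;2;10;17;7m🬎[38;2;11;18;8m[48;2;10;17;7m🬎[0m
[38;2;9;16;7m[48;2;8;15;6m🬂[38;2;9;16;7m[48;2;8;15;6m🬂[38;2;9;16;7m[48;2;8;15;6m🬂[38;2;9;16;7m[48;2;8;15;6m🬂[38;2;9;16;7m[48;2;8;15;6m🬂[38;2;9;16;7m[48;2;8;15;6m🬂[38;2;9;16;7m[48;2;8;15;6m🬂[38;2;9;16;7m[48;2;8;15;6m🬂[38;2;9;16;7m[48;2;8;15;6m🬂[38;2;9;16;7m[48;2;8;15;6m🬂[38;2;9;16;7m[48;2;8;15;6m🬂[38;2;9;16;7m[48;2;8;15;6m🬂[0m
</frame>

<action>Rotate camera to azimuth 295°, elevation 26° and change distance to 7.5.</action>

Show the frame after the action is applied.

<frame>
[38;2;23;30;14m[48;2;22;29;13m🬎[38;2;23;30;14m[48;2;22;29;13m🬎[38;2;23;30;14m[48;2;22;29;13m🬎[38;2;23;30;14m[48;2;22;29;13m🬎[38;2;23;30;14m[48;2;22;29;13m🬎[38;2;23;30;14m[48;2;22;29;13m🬎[38;2;23;30;14m[48;2;22;29;13m🬎[38;2;23;30;14m[48;2;22;29;13m🬎[38;2;23;30;14m[48;2;22;29;13m🬎[38;2;23;30;14m[48;2;22;29;13m🬎[38;2;23;30;14m[48;2;22;29;13m🬎[38;2;23;30;14m[48;2;22;29;13m🬎[0m
[38;2;21;28;13m[48;2;19;26;12m🬂[38;2;21;28;13m[48;2;19;26;12m🬂[38;2;21;28;13m[48;2;19;26;12m🬂[38;2;21;28;13m[48;2;19;26;12m🬂[38;2;21;28;13m[48;2;19;26;12m🬂[38;2;21;28;13m[48;2;19;26;12m🬂[38;2;21;28;13m[48;2;19;26;12m🬂[38;2;21;28;13m[48;2;19;26;12m🬂[38;2;21;28;13m[48;2;19;26;12m🬂[38;2;21;28;13m[48;2;19;26;12m🬂[38;2;21;28;13m[48;2;19;26;12m🬂[38;2;21;28;13m[48;2;19;26;12m🬂[0m
[38;2;17;24;11m[48;2;16;23;10m🬎[38;2;17;24;11m[48;2;16;23;10m🬎[38;2;17;24;11m[48;2;16;23;10m🬎[38;2;17;24;11m[48;2;16;23;10m🬎[38;2;159;159;159m[48;2;17;24;10m🬦[38;2;207;207;207m[48;2;188;188;188m🬉[38;2;210;210;210m[48;2;193;193;193m🬝[38;2;18;25;11m[48;2;178;178;178m🬁[38;2;17;24;11m[48;2;16;23;10m🬎[38;2;17;24;11m[48;2;16;23;10m🬎[38;2;17;24;11m[48;2;16;23;10m🬎[38;2;17;24;11m[48;2;16;23;10m🬎[0m
[38;2;15;22;10m[48;2;13;20;9m🬂[38;2;15;22;10m[48;2;13;20;9m🬂[38;2;15;22;10m[48;2;13;20;9m🬂[38;2;15;22;10m[48;2;13;20;9m🬂[38;2;123;123;123m[48;2;24;29;20m🬉[38;2;153;153;153m[48;2;102;102;102m🬎[38;2;160;160;160m[48;2;113;113;113m🬎[38;2;137;137;137m[48;2;77;77;77m🬎[38;2;15;22;10m[48;2;13;20;9m🬂[38;2;15;22;10m[48;2;13;20;9m🬂[38;2;15;22;10m[48;2;13;20;9m🬂[38;2;15;22;10m[48;2;13;20;9m🬂[0m
[38;2;11;18;8m[48;2;10;17;7m🬎[38;2;11;18;8m[48;2;10;17;7m🬎[38;2;11;18;8m[48;2;10;17;7m🬎[38;2;11;18;8m[48;2;10;17;7m🬎[38;2;11;18;8m[48;2;10;17;7m🬎[38;2;52;52;52m[48;2;10;17;7m🬂[38;2;62;62;62m[48;2;10;17;7m🬂[38;2;47;47;47m[48;2;10;17;7m🬀[38;2;11;18;8m[48;2;10;17;7m🬎[38;2;11;18;8m[48;2;10;17;7m🬎[38;2;11;18;8m[48;2;10;17;7m🬎[38;2;11;18;8m[48;2;10;17;7m🬎[0m
[38;2;9;16;7m[48;2;8;15;6m🬂[38;2;9;16;7m[48;2;8;15;6m🬂[38;2;9;16;7m[48;2;8;15;6m🬂[38;2;9;16;7m[48;2;8;15;6m🬂[38;2;9;16;7m[48;2;8;15;6m🬂[38;2;9;16;7m[48;2;8;15;6m🬂[38;2;9;16;7m[48;2;8;15;6m🬂[38;2;9;16;7m[48;2;8;15;6m🬂[38;2;9;16;7m[48;2;8;15;6m🬂[38;2;9;16;7m[48;2;8;15;6m🬂[38;2;9;16;7m[48;2;8;15;6m🬂[38;2;9;16;7m[48;2;8;15;6m🬂[0m
</frame>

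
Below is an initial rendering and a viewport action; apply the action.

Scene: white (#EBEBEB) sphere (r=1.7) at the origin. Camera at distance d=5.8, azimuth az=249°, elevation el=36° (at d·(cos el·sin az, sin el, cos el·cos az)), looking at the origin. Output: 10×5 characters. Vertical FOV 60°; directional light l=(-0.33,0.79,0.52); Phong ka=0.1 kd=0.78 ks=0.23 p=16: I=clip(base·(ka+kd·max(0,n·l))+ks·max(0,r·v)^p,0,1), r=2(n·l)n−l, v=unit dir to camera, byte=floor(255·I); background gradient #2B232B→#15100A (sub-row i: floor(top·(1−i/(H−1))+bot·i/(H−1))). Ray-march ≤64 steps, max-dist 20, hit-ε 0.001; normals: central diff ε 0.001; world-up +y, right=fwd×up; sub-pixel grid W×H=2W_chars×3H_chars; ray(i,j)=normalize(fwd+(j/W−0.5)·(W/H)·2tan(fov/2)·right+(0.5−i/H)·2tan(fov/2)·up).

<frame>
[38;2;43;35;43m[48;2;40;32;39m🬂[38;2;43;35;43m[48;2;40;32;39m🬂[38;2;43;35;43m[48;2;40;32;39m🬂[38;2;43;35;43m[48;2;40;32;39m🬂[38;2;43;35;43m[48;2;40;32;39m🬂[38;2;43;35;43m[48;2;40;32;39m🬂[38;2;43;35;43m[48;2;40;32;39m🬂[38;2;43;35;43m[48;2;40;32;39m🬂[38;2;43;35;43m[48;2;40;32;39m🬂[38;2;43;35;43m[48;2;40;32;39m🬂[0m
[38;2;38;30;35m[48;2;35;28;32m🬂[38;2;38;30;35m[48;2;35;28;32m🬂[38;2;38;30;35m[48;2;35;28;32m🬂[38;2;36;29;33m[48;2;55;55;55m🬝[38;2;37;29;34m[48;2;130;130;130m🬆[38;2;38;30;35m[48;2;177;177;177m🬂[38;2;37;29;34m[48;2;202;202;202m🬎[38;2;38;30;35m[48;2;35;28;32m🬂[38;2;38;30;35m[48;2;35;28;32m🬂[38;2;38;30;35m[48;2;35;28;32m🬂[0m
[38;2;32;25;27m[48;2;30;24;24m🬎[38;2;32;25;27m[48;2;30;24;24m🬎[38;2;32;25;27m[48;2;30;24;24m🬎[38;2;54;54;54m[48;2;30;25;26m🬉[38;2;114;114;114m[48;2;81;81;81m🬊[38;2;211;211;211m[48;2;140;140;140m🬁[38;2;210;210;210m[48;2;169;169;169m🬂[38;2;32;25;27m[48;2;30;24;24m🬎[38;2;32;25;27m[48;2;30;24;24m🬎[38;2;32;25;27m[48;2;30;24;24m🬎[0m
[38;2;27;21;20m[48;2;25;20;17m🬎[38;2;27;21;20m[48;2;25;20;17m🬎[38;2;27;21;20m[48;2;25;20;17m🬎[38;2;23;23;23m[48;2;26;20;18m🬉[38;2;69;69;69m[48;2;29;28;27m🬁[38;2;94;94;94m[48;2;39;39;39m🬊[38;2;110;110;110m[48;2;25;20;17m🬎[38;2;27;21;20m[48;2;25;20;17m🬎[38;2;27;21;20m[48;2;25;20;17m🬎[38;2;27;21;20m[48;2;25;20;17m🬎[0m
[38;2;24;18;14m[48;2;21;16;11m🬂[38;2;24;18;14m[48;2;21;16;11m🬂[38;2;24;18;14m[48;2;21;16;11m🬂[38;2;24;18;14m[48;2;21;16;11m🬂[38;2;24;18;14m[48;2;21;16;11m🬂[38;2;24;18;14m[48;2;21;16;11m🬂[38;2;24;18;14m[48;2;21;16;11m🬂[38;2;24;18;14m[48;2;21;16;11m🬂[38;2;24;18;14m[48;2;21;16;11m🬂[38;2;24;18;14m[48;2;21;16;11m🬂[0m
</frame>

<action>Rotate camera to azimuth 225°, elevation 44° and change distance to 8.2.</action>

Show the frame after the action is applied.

<frame>
[38;2;43;35;43m[48;2;40;32;39m🬂[38;2;43;35;43m[48;2;40;32;39m🬂[38;2;43;35;43m[48;2;40;32;39m🬂[38;2;43;35;43m[48;2;40;32;39m🬂[38;2;43;35;43m[48;2;40;32;39m🬂[38;2;43;35;43m[48;2;40;32;39m🬂[38;2;43;35;43m[48;2;40;32;39m🬂[38;2;43;35;43m[48;2;40;32;39m🬂[38;2;43;35;43m[48;2;40;32;39m🬂[38;2;43;35;43m[48;2;40;32;39m🬂[0m
[38;2;38;30;35m[48;2;35;28;32m🬂[38;2;38;30;35m[48;2;35;28;32m🬂[38;2;38;30;35m[48;2;35;28;32m🬂[38;2;38;30;35m[48;2;35;28;32m🬂[38;2;36;29;33m[48;2;122;122;122m🬝[38;2;37;29;34m[48;2;183;183;183m🬎[38;2;38;30;35m[48;2;35;28;32m🬂[38;2;38;30;35m[48;2;35;28;32m🬂[38;2;38;30;35m[48;2;35;28;32m🬂[38;2;38;30;35m[48;2;35;28;32m🬂[0m
[38;2;32;25;27m[48;2;30;24;24m🬎[38;2;32;25;27m[48;2;30;24;24m🬎[38;2;32;25;27m[48;2;30;24;24m🬎[38;2;32;25;27m[48;2;30;24;24m🬎[38;2;100;100;100m[48;2;42;42;42m🬉[38;2;178;178;178m[48;2;108;108;108m🬊[38;2;171;171;171m[48;2;31;25;26m▌[38;2;32;25;27m[48;2;30;24;24m🬎[38;2;32;25;27m[48;2;30;24;24m🬎[38;2;32;25;27m[48;2;30;24;24m🬎[0m
[38;2;27;21;20m[48;2;25;20;17m🬎[38;2;27;21;20m[48;2;25;20;17m🬎[38;2;27;21;20m[48;2;25;20;17m🬎[38;2;27;21;20m[48;2;25;20;17m🬎[38;2;23;23;23m[48;2;25;20;17m🬊[38;2;70;70;70m[48;2;27;25;24m🬁[38;2;83;83;83m[48;2;26;20;18m🬀[38;2;27;21;20m[48;2;25;20;17m🬎[38;2;27;21;20m[48;2;25;20;17m🬎[38;2;27;21;20m[48;2;25;20;17m🬎[0m
[38;2;24;18;14m[48;2;21;16;11m🬂[38;2;24;18;14m[48;2;21;16;11m🬂[38;2;24;18;14m[48;2;21;16;11m🬂[38;2;24;18;14m[48;2;21;16;11m🬂[38;2;24;18;14m[48;2;21;16;11m🬂[38;2;24;18;14m[48;2;21;16;11m🬂[38;2;24;18;14m[48;2;21;16;11m🬂[38;2;24;18;14m[48;2;21;16;11m🬂[38;2;24;18;14m[48;2;21;16;11m🬂[38;2;24;18;14m[48;2;21;16;11m🬂[0m
</frame>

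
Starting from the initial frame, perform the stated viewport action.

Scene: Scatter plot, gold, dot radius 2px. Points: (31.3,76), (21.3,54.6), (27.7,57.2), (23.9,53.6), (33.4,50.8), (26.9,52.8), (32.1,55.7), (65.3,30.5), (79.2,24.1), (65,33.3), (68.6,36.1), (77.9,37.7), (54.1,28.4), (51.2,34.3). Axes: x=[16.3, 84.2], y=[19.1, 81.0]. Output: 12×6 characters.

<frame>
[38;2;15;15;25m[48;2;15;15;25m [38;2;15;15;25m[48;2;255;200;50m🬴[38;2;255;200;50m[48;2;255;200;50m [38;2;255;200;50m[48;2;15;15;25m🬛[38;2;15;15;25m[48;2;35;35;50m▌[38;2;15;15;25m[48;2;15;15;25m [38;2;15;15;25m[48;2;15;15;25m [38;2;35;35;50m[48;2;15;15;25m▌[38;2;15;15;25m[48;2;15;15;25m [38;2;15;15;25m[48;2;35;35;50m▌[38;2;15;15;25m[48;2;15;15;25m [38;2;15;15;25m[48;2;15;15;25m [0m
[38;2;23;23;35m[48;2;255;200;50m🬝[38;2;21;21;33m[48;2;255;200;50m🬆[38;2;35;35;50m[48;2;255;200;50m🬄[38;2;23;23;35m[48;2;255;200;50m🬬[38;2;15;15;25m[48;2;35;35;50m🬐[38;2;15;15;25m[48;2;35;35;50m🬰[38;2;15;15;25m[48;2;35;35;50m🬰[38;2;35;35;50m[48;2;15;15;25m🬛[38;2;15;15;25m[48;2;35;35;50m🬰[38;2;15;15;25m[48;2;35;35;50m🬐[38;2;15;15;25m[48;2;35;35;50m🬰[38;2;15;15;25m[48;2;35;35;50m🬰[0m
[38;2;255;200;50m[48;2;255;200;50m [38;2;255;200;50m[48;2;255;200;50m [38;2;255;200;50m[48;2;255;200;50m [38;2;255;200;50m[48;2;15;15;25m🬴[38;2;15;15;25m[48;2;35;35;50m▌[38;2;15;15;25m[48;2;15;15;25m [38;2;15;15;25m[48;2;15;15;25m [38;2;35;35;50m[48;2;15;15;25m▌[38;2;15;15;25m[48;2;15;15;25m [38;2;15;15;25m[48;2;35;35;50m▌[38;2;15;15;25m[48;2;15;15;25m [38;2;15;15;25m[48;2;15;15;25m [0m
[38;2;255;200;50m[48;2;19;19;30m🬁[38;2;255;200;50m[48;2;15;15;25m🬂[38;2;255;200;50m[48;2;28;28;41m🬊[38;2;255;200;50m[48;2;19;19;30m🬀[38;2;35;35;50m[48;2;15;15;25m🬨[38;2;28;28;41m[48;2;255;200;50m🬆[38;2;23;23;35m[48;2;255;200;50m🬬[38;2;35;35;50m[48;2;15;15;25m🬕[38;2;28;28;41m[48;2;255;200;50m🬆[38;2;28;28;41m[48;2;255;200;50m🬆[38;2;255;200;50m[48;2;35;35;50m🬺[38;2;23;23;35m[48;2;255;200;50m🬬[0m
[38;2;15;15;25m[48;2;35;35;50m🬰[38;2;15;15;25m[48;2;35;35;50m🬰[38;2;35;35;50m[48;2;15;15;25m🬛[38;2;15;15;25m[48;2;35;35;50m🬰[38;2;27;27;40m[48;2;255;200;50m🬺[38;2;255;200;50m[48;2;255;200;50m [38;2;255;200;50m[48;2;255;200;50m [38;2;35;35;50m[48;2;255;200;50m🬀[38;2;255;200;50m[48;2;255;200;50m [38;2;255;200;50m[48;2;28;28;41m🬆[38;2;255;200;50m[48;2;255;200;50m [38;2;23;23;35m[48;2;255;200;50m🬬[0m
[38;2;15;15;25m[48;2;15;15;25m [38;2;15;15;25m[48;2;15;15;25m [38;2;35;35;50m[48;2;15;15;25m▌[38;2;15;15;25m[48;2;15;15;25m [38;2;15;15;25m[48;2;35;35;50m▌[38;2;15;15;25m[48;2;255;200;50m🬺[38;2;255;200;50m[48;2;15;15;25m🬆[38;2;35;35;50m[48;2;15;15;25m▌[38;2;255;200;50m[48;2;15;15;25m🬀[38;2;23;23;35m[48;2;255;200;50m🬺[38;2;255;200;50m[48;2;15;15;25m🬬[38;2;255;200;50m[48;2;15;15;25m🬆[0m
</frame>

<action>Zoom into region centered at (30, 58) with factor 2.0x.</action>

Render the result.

<frame>
[38;2;15;15;25m[48;2;15;15;25m [38;2;15;15;25m[48;2;15;15;25m [38;2;35;35;50m[48;2;15;15;25m▌[38;2;15;15;25m[48;2;15;15;25m [38;2;15;15;25m[48;2;35;35;50m▌[38;2;15;15;25m[48;2;15;15;25m [38;2;15;15;25m[48;2;15;15;25m [38;2;35;35;50m[48;2;15;15;25m▌[38;2;15;15;25m[48;2;15;15;25m [38;2;15;15;25m[48;2;35;35;50m▌[38;2;15;15;25m[48;2;15;15;25m [38;2;15;15;25m[48;2;15;15;25m [0m
[38;2;15;15;25m[48;2;35;35;50m🬰[38;2;15;15;25m[48;2;35;35;50m🬰[38;2;35;35;50m[48;2;15;15;25m🬛[38;2;15;15;25m[48;2;35;35;50m🬰[38;2;15;15;25m[48;2;35;35;50m🬐[38;2;15;15;25m[48;2;35;35;50m🬰[38;2;15;15;25m[48;2;35;35;50m🬰[38;2;35;35;50m[48;2;15;15;25m🬛[38;2;15;15;25m[48;2;35;35;50m🬰[38;2;15;15;25m[48;2;35;35;50m🬐[38;2;15;15;25m[48;2;35;35;50m🬰[38;2;15;15;25m[48;2;35;35;50m🬰[0m
[38;2;15;15;25m[48;2;15;15;25m [38;2;15;15;25m[48;2;15;15;25m [38;2;27;27;40m[48;2;255;200;50m🬝[38;2;15;15;25m[48;2;255;200;50m🬝[38;2;15;15;25m[48;2;255;200;50m🬀[38;2;15;15;25m[48;2;255;200;50m🬊[38;2;15;15;25m[48;2;255;200;50m🬊[38;2;35;35;50m[48;2;15;15;25m▌[38;2;15;15;25m[48;2;15;15;25m [38;2;15;15;25m[48;2;35;35;50m▌[38;2;15;15;25m[48;2;15;15;25m [38;2;15;15;25m[48;2;15;15;25m [0m
[38;2;35;35;50m[48;2;15;15;25m🬂[38;2;23;23;35m[48;2;255;200;50m🬴[38;2;255;200;50m[48;2;255;200;50m [38;2;255;200;50m[48;2;255;200;50m [38;2;255;200;50m[48;2;255;200;50m [38;2;255;200;50m[48;2;255;200;50m [38;2;255;200;50m[48;2;255;200;50m [38;2;255;200;50m[48;2;25;25;37m🬐[38;2;35;35;50m[48;2;15;15;25m🬂[38;2;35;35;50m[48;2;15;15;25m🬨[38;2;35;35;50m[48;2;15;15;25m🬂[38;2;35;35;50m[48;2;15;15;25m🬂[0m
[38;2;15;15;25m[48;2;35;35;50m🬰[38;2;15;15;25m[48;2;35;35;50m🬰[38;2;255;200;50m[48;2;31;31;45m🬁[38;2;23;23;35m[48;2;255;200;50m🬺[38;2;255;200;50m[48;2;28;28;41m🬊[38;2;255;200;50m[48;2;25;25;37m🬂[38;2;255;200;50m[48;2;15;15;25m🬬[38;2;255;200;50m[48;2;28;28;41m🬆[38;2;15;15;25m[48;2;35;35;50m🬰[38;2;15;15;25m[48;2;35;35;50m🬐[38;2;15;15;25m[48;2;35;35;50m🬰[38;2;15;15;25m[48;2;35;35;50m🬰[0m
[38;2;15;15;25m[48;2;15;15;25m [38;2;15;15;25m[48;2;15;15;25m [38;2;35;35;50m[48;2;15;15;25m▌[38;2;15;15;25m[48;2;15;15;25m [38;2;15;15;25m[48;2;35;35;50m▌[38;2;15;15;25m[48;2;15;15;25m [38;2;15;15;25m[48;2;15;15;25m [38;2;35;35;50m[48;2;15;15;25m▌[38;2;15;15;25m[48;2;15;15;25m [38;2;15;15;25m[48;2;35;35;50m▌[38;2;15;15;25m[48;2;15;15;25m [38;2;15;15;25m[48;2;15;15;25m [0m
</frame>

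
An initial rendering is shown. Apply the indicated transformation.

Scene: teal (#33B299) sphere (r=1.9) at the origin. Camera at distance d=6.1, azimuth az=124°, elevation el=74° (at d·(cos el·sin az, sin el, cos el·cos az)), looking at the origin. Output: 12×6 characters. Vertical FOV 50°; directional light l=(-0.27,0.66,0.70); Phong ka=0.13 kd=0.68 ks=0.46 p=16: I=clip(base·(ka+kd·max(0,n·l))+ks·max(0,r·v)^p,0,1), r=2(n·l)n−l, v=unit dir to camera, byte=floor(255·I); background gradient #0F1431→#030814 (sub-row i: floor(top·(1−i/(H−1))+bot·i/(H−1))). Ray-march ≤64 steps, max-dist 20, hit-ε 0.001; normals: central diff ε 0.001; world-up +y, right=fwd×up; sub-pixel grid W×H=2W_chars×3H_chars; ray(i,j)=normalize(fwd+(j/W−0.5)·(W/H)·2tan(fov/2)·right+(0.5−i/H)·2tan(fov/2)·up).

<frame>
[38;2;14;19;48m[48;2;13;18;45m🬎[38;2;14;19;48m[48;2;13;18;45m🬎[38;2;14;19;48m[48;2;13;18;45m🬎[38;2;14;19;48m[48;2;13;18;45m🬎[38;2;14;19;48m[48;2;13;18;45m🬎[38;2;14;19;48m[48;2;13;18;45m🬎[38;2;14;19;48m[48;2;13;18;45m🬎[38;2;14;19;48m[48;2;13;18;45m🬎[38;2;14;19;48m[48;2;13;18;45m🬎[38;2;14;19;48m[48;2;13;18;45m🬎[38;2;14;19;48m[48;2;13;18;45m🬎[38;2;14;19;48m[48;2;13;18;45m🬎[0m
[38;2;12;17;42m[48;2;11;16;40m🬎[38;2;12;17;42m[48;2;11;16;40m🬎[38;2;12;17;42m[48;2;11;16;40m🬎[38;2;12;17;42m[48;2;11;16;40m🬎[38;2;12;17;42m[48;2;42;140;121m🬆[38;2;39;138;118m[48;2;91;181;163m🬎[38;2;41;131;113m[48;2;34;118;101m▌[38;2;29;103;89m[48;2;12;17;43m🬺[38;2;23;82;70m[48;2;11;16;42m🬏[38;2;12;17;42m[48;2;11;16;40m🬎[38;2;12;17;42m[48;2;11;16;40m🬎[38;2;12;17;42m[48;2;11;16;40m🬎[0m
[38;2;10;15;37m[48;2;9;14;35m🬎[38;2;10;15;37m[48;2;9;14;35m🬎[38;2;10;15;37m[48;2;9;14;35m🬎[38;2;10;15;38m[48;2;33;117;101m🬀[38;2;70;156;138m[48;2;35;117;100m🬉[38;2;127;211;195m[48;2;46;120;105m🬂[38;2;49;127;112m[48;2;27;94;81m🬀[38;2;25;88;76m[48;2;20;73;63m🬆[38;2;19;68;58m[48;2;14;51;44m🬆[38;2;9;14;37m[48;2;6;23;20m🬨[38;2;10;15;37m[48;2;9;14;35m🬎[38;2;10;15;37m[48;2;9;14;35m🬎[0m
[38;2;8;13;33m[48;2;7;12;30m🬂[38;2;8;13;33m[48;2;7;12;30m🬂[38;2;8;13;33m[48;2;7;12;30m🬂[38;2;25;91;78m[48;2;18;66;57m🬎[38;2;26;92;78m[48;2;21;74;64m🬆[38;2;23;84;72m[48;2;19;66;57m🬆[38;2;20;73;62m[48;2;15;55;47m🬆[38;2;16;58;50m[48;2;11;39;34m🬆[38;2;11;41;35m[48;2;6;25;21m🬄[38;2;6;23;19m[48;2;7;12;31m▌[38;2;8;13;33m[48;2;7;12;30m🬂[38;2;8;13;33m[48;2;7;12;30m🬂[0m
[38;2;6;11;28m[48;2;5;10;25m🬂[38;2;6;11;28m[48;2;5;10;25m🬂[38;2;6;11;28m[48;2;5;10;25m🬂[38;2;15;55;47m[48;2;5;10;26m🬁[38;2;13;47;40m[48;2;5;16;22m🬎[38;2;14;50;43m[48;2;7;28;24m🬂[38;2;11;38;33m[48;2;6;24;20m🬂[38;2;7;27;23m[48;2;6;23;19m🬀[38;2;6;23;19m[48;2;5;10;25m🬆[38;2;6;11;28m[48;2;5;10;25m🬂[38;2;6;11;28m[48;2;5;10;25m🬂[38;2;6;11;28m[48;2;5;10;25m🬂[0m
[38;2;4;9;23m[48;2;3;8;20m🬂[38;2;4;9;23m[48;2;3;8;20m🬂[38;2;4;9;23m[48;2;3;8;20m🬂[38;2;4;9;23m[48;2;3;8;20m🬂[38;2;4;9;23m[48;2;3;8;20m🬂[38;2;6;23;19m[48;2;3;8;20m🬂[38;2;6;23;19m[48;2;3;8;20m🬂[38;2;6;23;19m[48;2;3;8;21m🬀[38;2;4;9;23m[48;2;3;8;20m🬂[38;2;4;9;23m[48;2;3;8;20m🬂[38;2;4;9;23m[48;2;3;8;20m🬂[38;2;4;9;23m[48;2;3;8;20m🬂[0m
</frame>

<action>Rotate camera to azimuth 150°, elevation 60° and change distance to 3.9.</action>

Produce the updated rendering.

<frame>
[38;2;14;19;48m[48;2;13;18;45m🬎[38;2;14;19;48m[48;2;13;18;45m🬎[38;2;14;19;48m[48;2;30;108;93m🬆[38;2;15;20;49m[48;2;34;111;96m🬀[38;2;49;127;111m[48;2;87;159;145m🬕[38;2;77;157;141m[48;2;125;196;182m🬂[38;2;82;156;142m[48;2;120;190;176m🬨[38;2;56;128;114m[48;2;38;110;96m▌[38;2;31;106;92m[48;2;27;95;81m🬆[38;2;15;20;49m[48;2;26;95;81m🬂[38;2;26;91;78m[48;2;14;19;47m🬏[38;2;14;19;48m[48;2;13;18;45m🬎[0m
[38;2;12;17;42m[48;2;11;16;40m🬎[38;2;12;17;42m[48;2;24;85;73m🬆[38;2;27;95;82m[48;2;23;83;71m🬂[38;2;31;97;84m[48;2;23;82;70m🬂[38;2;50;115;102m[48;2;26;83;72m🬂[38;2;67;130;117m[48;2;28;83;72m🬂[38;2;55;116;104m[48;2;25;79;69m🬂[38;2;33;94;82m[48;2;22;75;64m🬂[38;2;23;81;70m[48;2;20;71;61m🬆[38;2;22;79;68m[48;2;19;69;59m🬆[38;2;20;71;61m[48;2;12;17;43m🬺[38;2;17;61;53m[48;2;11;16;42m🬏[0m
[38;2;10;15;37m[48;2;9;14;35m🬎[38;2;20;71;61m[48;2;16;60;52m🬆[38;2;19;69;59m[48;2;16;60;51m🬆[38;2;19;68;58m[48;2;16;59;50m🬆[38;2;19;67;57m[48;2;16;57;49m🬆[38;2;18;65;56m[48;2;15;56;48m🬆[38;2;18;63;54m[48;2;15;55;47m🬆[38;2;17;62;53m[48;2;14;53;45m🬆[38;2;17;60;51m[48;2;14;51;44m🬆[38;2;16;58;49m[48;2;13;48;41m🬆[38;2;15;55;47m[48;2;12;45;38m🬆[38;2;13;46;39m[48;2;9;14;36m▌[0m
[38;2;8;13;33m[48;2;7;12;30m🬂[38;2;13;46;39m[48;2;9;34;29m🬎[38;2;13;48;41m[48;2;10;38;33m🬊[38;2;13;46;40m[48;2;10;36;31m🬎[38;2;13;47;40m[48;2;10;38;32m🬆[38;2;12;46;39m[48;2;10;37;31m🬆[38;2;12;43;37m[48;2;9;33;28m🬎[38;2;12;42;36m[48;2;9;33;29m🬆[38;2;11;40;34m[48;2;8;31;26m🬆[38;2;10;38;32m[48;2;7;28;23m🬆[38;2;10;35;31m[48;2;6;25;21m🬂[38;2;6;25;21m[48;2;7;12;31m▌[0m
[38;2;6;11;28m[48;2;5;10;25m🬂[38;2;6;23;20m[48;2;5;10;25m🬬[38;2;8;28;24m[48;2;6;23;19m🬂[38;2;8;29;25m[48;2;6;23;19m🬂[38;2;8;29;25m[48;2;6;23;19m🬂[38;2;8;28;24m[48;2;6;23;19m🬂[38;2;7;26;23m[48;2;6;23;19m🬂[38;2;7;24;21m[48;2;6;23;19m🬂[38;2;6;23;20m[48;2;6;23;19m🬀[38;2;6;23;19m[48;2;6;23;19m [38;2;6;23;19m[48;2;6;23;19m [38;2;6;23;19m[48;2;5;10;26m🬄[0m
[38;2;4;9;23m[48;2;3;8;20m🬂[38;2;4;9;23m[48;2;3;8;20m🬂[38;2;6;23;19m[48;2;3;8;20m🬬[38;2;6;23;19m[48;2;6;23;19m [38;2;6;23;19m[48;2;6;23;19m [38;2;6;23;19m[48;2;6;23;19m [38;2;6;23;19m[48;2;6;23;19m [38;2;6;23;19m[48;2;6;23;19m [38;2;6;23;19m[48;2;6;23;19m [38;2;6;23;19m[48;2;6;23;19m [38;2;6;23;19m[48;2;3;8;21m🬄[38;2;4;9;23m[48;2;3;8;20m🬂[0m
</frame>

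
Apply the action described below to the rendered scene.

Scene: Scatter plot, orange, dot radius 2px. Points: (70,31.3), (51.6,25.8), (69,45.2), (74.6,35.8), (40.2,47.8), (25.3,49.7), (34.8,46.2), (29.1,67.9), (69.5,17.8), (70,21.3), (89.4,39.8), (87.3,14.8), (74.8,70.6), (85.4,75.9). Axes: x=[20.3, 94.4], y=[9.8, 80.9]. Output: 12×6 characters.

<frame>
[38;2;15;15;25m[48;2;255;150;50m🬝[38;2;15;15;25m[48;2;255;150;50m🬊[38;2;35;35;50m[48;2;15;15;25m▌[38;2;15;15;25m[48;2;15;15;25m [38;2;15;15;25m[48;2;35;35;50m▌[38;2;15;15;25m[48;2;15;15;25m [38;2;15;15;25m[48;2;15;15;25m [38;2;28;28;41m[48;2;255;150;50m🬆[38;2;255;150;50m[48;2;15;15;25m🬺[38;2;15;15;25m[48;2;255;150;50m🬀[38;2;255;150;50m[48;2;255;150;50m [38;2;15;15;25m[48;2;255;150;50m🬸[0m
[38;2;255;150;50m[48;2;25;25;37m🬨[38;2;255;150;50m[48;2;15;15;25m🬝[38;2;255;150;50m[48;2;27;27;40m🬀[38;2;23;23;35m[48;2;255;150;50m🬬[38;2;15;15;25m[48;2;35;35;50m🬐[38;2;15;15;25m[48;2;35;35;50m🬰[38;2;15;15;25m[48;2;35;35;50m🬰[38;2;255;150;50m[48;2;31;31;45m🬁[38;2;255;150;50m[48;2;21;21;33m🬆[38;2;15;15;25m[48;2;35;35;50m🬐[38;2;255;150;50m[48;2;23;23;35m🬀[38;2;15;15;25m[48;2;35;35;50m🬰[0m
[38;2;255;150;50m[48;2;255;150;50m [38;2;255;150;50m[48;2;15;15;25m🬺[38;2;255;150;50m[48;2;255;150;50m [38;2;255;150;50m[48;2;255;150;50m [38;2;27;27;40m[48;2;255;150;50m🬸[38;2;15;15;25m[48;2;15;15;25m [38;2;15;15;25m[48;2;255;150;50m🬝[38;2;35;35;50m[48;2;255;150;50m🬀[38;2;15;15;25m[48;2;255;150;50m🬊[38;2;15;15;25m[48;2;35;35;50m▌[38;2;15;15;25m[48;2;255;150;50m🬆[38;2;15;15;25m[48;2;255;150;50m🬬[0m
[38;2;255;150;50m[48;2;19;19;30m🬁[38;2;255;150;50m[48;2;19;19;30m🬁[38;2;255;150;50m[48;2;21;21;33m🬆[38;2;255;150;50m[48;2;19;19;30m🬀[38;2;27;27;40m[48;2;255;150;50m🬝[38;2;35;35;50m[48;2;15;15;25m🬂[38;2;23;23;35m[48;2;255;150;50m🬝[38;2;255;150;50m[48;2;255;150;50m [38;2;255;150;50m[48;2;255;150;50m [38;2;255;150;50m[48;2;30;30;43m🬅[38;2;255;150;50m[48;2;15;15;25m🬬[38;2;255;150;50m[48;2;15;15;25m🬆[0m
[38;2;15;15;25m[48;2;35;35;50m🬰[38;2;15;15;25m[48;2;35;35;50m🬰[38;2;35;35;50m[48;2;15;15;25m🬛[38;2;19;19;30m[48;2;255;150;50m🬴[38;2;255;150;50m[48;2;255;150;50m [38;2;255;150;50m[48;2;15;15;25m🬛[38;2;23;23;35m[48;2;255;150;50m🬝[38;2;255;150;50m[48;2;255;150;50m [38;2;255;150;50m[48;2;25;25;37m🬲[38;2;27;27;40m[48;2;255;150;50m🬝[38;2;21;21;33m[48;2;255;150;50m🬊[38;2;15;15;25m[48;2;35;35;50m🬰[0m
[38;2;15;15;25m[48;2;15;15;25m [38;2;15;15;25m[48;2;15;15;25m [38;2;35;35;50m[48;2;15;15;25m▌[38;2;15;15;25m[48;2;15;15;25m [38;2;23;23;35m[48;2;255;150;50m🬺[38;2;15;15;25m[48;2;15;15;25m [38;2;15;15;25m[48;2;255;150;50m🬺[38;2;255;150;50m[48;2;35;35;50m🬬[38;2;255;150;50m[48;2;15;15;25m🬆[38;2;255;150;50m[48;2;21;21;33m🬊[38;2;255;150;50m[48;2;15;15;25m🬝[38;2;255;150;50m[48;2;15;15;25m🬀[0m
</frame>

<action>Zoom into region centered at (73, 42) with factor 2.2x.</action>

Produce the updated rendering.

<frame>
[38;2;15;15;25m[48;2;15;15;25m [38;2;15;15;25m[48;2;15;15;25m [38;2;35;35;50m[48;2;15;15;25m▌[38;2;15;15;25m[48;2;15;15;25m [38;2;15;15;25m[48;2;35;35;50m▌[38;2;15;15;25m[48;2;15;15;25m [38;2;15;15;25m[48;2;15;15;25m [38;2;35;35;50m[48;2;15;15;25m▌[38;2;15;15;25m[48;2;15;15;25m [38;2;15;15;25m[48;2;35;35;50m▌[38;2;15;15;25m[48;2;15;15;25m [38;2;15;15;25m[48;2;15;15;25m [0m
[38;2;15;15;25m[48;2;35;35;50m🬰[38;2;15;15;25m[48;2;35;35;50m🬰[38;2;35;35;50m[48;2;15;15;25m🬛[38;2;23;23;35m[48;2;255;150;50m🬝[38;2;28;28;41m[48;2;255;150;50m🬊[38;2;15;15;25m[48;2;35;35;50m🬰[38;2;15;15;25m[48;2;35;35;50m🬰[38;2;35;35;50m[48;2;15;15;25m🬛[38;2;15;15;25m[48;2;35;35;50m🬰[38;2;15;15;25m[48;2;35;35;50m🬐[38;2;15;15;25m[48;2;35;35;50m🬰[38;2;15;15;25m[48;2;35;35;50m🬰[0m
[38;2;15;15;25m[48;2;15;15;25m [38;2;15;15;25m[48;2;15;15;25m [38;2;35;35;50m[48;2;15;15;25m▌[38;2;255;150;50m[48;2;15;15;25m🬊[38;2;255;150;50m[48;2;35;35;50m🬝[38;2;255;150;50m[48;2;15;15;25m🬀[38;2;15;15;25m[48;2;15;15;25m [38;2;35;35;50m[48;2;15;15;25m▌[38;2;15;15;25m[48;2;15;15;25m [38;2;15;15;25m[48;2;35;35;50m▌[38;2;15;15;25m[48;2;255;150;50m🬝[38;2;15;15;25m[48;2;255;150;50m🬊[0m
[38;2;35;35;50m[48;2;15;15;25m🬂[38;2;35;35;50m[48;2;15;15;25m🬂[38;2;35;35;50m[48;2;15;15;25m🬕[38;2;35;35;50m[48;2;15;15;25m🬂[38;2;35;35;50m[48;2;15;15;25m🬨[38;2;28;28;41m[48;2;255;150;50m🬆[38;2;255;150;50m[48;2;35;35;50m🬺[38;2;27;27;40m[48;2;255;150;50m🬬[38;2;35;35;50m[48;2;15;15;25m🬂[38;2;35;35;50m[48;2;15;15;25m🬨[38;2;255;150;50m[48;2;15;15;25m🬊[38;2;255;150;50m[48;2;15;15;25m🬝[0m
[38;2;15;15;25m[48;2;35;35;50m🬰[38;2;15;15;25m[48;2;35;35;50m🬰[38;2;35;35;50m[48;2;15;15;25m🬛[38;2;23;23;35m[48;2;255;150;50m🬝[38;2;15;15;25m[48;2;255;150;50m🬀[38;2;25;25;37m[48;2;255;150;50m🬈[38;2;255;150;50m[48;2;21;21;33m🬆[38;2;35;35;50m[48;2;15;15;25m🬛[38;2;15;15;25m[48;2;35;35;50m🬰[38;2;15;15;25m[48;2;35;35;50m🬐[38;2;15;15;25m[48;2;35;35;50m🬰[38;2;15;15;25m[48;2;35;35;50m🬰[0m
[38;2;15;15;25m[48;2;15;15;25m [38;2;15;15;25m[48;2;15;15;25m [38;2;35;35;50m[48;2;15;15;25m▌[38;2;15;15;25m[48;2;15;15;25m [38;2;255;150;50m[48;2;21;21;33m🬊[38;2;255;150;50m[48;2;15;15;25m🬀[38;2;15;15;25m[48;2;15;15;25m [38;2;35;35;50m[48;2;15;15;25m▌[38;2;15;15;25m[48;2;15;15;25m [38;2;15;15;25m[48;2;35;35;50m▌[38;2;15;15;25m[48;2;15;15;25m [38;2;15;15;25m[48;2;15;15;25m [0m
</frame>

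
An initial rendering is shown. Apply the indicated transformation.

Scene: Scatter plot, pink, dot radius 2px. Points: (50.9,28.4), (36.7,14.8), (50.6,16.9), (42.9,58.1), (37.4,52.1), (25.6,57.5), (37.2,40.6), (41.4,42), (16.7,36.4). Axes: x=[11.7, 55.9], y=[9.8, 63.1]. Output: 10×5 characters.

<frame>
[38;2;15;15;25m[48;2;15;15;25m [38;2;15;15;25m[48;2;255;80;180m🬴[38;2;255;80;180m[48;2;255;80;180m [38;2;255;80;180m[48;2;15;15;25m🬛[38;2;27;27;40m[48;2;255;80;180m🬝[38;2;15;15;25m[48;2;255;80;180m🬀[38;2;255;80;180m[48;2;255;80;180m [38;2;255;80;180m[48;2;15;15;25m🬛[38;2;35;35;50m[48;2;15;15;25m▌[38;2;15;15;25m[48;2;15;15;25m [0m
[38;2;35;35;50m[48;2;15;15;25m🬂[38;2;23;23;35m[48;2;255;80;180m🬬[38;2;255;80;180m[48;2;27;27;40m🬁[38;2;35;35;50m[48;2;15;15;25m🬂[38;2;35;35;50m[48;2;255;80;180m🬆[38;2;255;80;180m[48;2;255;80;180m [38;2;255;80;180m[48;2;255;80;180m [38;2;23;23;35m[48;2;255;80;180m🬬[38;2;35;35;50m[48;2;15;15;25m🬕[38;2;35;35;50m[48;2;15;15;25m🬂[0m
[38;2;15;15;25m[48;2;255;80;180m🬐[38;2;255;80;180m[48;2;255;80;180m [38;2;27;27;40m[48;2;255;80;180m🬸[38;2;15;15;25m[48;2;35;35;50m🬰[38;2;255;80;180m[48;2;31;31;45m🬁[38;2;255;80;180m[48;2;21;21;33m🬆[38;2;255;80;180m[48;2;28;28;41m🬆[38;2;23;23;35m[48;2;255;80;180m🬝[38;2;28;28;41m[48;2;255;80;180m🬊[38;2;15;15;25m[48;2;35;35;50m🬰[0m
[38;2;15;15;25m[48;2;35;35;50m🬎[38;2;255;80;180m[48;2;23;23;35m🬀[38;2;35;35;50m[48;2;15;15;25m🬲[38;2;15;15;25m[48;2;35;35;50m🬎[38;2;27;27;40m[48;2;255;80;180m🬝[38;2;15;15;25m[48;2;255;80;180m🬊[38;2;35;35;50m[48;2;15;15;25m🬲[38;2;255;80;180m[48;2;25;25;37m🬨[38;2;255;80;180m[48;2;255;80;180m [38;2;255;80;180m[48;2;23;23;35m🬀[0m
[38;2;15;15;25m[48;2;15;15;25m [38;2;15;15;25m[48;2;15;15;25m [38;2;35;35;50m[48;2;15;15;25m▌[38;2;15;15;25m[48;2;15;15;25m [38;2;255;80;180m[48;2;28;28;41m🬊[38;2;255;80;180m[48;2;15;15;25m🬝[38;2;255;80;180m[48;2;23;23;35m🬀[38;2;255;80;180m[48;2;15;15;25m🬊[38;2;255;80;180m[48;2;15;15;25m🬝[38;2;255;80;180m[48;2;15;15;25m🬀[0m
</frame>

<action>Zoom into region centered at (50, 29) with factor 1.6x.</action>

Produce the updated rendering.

<frame>
[38;2;255;80;180m[48;2;15;15;25m🬺[38;2;255;80;180m[48;2;255;80;180m [38;2;255;80;180m[48;2;15;15;25m🬛[38;2;15;15;25m[48;2;15;15;25m [38;2;35;35;50m[48;2;15;15;25m▌[38;2;15;15;25m[48;2;15;15;25m [38;2;35;35;50m[48;2;15;15;25m▌[38;2;15;15;25m[48;2;15;15;25m [38;2;35;35;50m[48;2;15;15;25m▌[38;2;15;15;25m[48;2;15;15;25m [0m
[38;2;255;80;180m[48;2;15;15;25m🬆[38;2;255;80;180m[48;2;19;19;30m🬁[38;2;35;35;50m[48;2;15;15;25m🬕[38;2;35;35;50m[48;2;15;15;25m🬂[38;2;35;35;50m[48;2;15;15;25m🬕[38;2;23;23;35m[48;2;255;80;180m🬬[38;2;35;35;50m[48;2;15;15;25m🬕[38;2;35;35;50m[48;2;15;15;25m🬂[38;2;35;35;50m[48;2;15;15;25m🬕[38;2;35;35;50m[48;2;15;15;25m🬂[0m
[38;2;15;15;25m[48;2;35;35;50m🬰[38;2;15;15;25m[48;2;35;35;50m🬰[38;2;35;35;50m[48;2;15;15;25m🬛[38;2;15;15;25m[48;2;35;35;50m🬰[38;2;35;35;50m[48;2;255;80;180m🬐[38;2;255;80;180m[48;2;255;80;180m [38;2;27;27;40m[48;2;255;80;180m🬸[38;2;15;15;25m[48;2;35;35;50m🬰[38;2;35;35;50m[48;2;15;15;25m🬛[38;2;15;15;25m[48;2;35;35;50m🬰[0m
[38;2;15;15;25m[48;2;255;80;180m🬊[38;2;15;15;25m[48;2;35;35;50m🬎[38;2;35;35;50m[48;2;15;15;25m🬲[38;2;15;15;25m[48;2;35;35;50m🬎[38;2;28;28;41m[48;2;255;80;180m🬆[38;2;255;80;180m[48;2;20;20;31m🬐[38;2;35;35;50m[48;2;15;15;25m🬲[38;2;15;15;25m[48;2;35;35;50m🬎[38;2;35;35;50m[48;2;15;15;25m🬲[38;2;15;15;25m[48;2;35;35;50m🬎[0m
[38;2;255;80;180m[48;2;15;15;25m🬝[38;2;255;80;180m[48;2;15;15;25m🬀[38;2;35;35;50m[48;2;15;15;25m▌[38;2;15;15;25m[48;2;255;80;180m🬺[38;2;255;80;180m[48;2;35;35;50m🬬[38;2;255;80;180m[48;2;15;15;25m🬆[38;2;35;35;50m[48;2;15;15;25m▌[38;2;15;15;25m[48;2;15;15;25m [38;2;35;35;50m[48;2;15;15;25m▌[38;2;15;15;25m[48;2;15;15;25m [0m
</frame>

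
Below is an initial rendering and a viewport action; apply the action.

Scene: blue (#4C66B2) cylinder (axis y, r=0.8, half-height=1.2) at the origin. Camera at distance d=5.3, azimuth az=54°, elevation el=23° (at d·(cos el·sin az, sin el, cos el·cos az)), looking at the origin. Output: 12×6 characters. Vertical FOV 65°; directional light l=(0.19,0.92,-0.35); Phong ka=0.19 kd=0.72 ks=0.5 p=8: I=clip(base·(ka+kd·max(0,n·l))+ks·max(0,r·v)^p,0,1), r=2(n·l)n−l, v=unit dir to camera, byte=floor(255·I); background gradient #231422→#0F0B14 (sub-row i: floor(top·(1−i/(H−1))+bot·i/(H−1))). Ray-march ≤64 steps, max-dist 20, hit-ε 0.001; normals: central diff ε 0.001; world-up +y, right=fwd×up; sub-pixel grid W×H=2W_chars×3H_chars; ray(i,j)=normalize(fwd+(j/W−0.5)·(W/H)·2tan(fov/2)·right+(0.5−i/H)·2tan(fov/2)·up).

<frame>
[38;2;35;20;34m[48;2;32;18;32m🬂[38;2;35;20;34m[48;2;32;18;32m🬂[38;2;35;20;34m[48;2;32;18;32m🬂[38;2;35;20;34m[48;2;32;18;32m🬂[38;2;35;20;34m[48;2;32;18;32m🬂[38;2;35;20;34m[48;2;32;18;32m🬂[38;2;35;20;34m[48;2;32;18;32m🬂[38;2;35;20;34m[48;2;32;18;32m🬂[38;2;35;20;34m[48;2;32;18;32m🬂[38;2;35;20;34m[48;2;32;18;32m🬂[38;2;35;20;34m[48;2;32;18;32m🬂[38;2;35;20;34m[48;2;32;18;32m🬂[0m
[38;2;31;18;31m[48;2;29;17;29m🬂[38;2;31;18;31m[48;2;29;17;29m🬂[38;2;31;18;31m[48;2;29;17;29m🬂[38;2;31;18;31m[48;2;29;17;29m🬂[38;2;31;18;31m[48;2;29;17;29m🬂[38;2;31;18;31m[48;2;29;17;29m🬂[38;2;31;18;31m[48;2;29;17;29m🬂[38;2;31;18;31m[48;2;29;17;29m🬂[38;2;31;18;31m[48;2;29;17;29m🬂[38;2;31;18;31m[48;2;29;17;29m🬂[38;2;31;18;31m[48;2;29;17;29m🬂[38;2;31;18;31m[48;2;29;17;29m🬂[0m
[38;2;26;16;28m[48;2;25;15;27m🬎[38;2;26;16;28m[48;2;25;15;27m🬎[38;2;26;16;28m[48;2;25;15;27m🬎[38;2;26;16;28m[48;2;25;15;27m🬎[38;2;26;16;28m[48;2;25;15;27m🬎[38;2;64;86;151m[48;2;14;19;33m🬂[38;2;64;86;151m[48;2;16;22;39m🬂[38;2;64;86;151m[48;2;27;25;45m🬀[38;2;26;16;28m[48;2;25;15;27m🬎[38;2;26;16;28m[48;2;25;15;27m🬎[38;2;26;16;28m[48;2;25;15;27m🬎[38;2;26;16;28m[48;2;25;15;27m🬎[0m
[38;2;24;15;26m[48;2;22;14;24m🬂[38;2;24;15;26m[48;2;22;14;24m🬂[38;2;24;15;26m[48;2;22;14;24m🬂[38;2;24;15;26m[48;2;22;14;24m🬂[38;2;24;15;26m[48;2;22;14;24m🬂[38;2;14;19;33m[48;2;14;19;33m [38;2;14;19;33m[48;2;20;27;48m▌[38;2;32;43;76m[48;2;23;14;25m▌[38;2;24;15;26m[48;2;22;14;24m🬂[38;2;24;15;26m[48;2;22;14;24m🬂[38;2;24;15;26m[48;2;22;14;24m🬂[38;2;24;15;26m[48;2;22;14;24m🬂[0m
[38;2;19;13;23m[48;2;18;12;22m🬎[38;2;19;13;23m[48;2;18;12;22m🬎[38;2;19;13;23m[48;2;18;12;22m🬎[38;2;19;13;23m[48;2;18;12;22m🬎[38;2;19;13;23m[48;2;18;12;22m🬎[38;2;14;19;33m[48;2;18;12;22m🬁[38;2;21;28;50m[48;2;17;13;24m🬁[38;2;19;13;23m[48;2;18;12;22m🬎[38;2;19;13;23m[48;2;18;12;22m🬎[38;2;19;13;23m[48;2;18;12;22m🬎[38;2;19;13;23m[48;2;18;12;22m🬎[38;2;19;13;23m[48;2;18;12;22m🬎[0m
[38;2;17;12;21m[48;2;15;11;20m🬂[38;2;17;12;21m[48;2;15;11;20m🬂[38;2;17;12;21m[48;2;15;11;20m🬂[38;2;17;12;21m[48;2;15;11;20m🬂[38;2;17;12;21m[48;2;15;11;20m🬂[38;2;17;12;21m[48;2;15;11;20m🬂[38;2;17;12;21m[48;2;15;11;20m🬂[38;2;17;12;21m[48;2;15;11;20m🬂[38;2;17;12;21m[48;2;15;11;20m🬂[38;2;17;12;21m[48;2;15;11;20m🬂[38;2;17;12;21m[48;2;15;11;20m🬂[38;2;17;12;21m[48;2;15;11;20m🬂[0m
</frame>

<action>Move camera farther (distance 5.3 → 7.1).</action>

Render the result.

<frame>
[38;2;35;20;34m[48;2;32;18;32m🬂[38;2;35;20;34m[48;2;32;18;32m🬂[38;2;35;20;34m[48;2;32;18;32m🬂[38;2;35;20;34m[48;2;32;18;32m🬂[38;2;35;20;34m[48;2;32;18;32m🬂[38;2;35;20;34m[48;2;32;18;32m🬂[38;2;35;20;34m[48;2;32;18;32m🬂[38;2;35;20;34m[48;2;32;18;32m🬂[38;2;35;20;34m[48;2;32;18;32m🬂[38;2;35;20;34m[48;2;32;18;32m🬂[38;2;35;20;34m[48;2;32;18;32m🬂[38;2;35;20;34m[48;2;32;18;32m🬂[0m
[38;2;31;18;31m[48;2;29;17;29m🬂[38;2;31;18;31m[48;2;29;17;29m🬂[38;2;31;18;31m[48;2;29;17;29m🬂[38;2;31;18;31m[48;2;29;17;29m🬂[38;2;31;18;31m[48;2;29;17;29m🬂[38;2;31;18;31m[48;2;29;17;29m🬂[38;2;31;18;31m[48;2;29;17;29m🬂[38;2;31;18;31m[48;2;29;17;29m🬂[38;2;31;18;31m[48;2;29;17;29m🬂[38;2;31;18;31m[48;2;29;17;29m🬂[38;2;31;18;31m[48;2;29;17;29m🬂[38;2;31;18;31m[48;2;29;17;29m🬂[0m
[38;2;26;16;28m[48;2;25;15;27m🬎[38;2;26;16;28m[48;2;25;15;27m🬎[38;2;26;16;28m[48;2;25;15;27m🬎[38;2;26;16;28m[48;2;25;15;27m🬎[38;2;26;16;28m[48;2;25;15;27m🬎[38;2;64;86;151m[48;2;23;16;29m🬇[38;2;22;20;36m[48;2;64;86;151m🬰[38;2;26;16;28m[48;2;25;15;27m🬎[38;2;26;16;28m[48;2;25;15;27m🬎[38;2;26;16;28m[48;2;25;15;27m🬎[38;2;26;16;28m[48;2;25;15;27m🬎[38;2;26;16;28m[48;2;25;15;27m🬎[0m
[38;2;24;15;26m[48;2;22;14;24m🬂[38;2;24;15;26m[48;2;22;14;24m🬂[38;2;24;15;26m[48;2;22;14;24m🬂[38;2;24;15;26m[48;2;22;14;24m🬂[38;2;24;15;26m[48;2;22;14;24m🬂[38;2;14;19;33m[48;2;23;14;25m▐[38;2;14;19;33m[48;2;24;32;57m▌[38;2;24;15;26m[48;2;22;14;24m🬂[38;2;24;15;26m[48;2;22;14;24m🬂[38;2;24;15;26m[48;2;22;14;24m🬂[38;2;24;15;26m[48;2;22;14;24m🬂[38;2;24;15;26m[48;2;22;14;24m🬂[0m
[38;2;19;13;23m[48;2;18;12;22m🬎[38;2;19;13;23m[48;2;18;12;22m🬎[38;2;19;13;23m[48;2;18;12;22m🬎[38;2;19;13;23m[48;2;18;12;22m🬎[38;2;19;13;23m[48;2;18;12;22m🬎[38;2;19;13;23m[48;2;18;12;22m🬎[38;2;19;13;23m[48;2;18;12;22m🬎[38;2;19;13;23m[48;2;18;12;22m🬎[38;2;19;13;23m[48;2;18;12;22m🬎[38;2;19;13;23m[48;2;18;12;22m🬎[38;2;19;13;23m[48;2;18;12;22m🬎[38;2;19;13;23m[48;2;18;12;22m🬎[0m
[38;2;17;12;21m[48;2;15;11;20m🬂[38;2;17;12;21m[48;2;15;11;20m🬂[38;2;17;12;21m[48;2;15;11;20m🬂[38;2;17;12;21m[48;2;15;11;20m🬂[38;2;17;12;21m[48;2;15;11;20m🬂[38;2;17;12;21m[48;2;15;11;20m🬂[38;2;17;12;21m[48;2;15;11;20m🬂[38;2;17;12;21m[48;2;15;11;20m🬂[38;2;17;12;21m[48;2;15;11;20m🬂[38;2;17;12;21m[48;2;15;11;20m🬂[38;2;17;12;21m[48;2;15;11;20m🬂[38;2;17;12;21m[48;2;15;11;20m🬂[0m
</frame>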